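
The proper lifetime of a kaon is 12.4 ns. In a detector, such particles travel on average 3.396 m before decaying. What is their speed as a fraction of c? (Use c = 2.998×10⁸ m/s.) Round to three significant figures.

Lab distance = (lab lifetime)·v = γτ·βc, so βγ = d/(cτ) = 3.396/(2.998×10⁸ × 1.240×10^-8) = 0.91351.
With βγ = 0.91351: γ² = 1 + (βγ)² = 1.834501, and β = (βγ)/γ = 0.91351/1.35444 = 0.674.

0.674c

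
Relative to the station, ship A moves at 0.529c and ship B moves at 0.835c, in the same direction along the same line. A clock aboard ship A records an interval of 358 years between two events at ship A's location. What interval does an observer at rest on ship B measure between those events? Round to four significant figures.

Speed of ship A in ship B's frame: u = (v_A − v_B)/(1 − v_A v_B/c²) = (0.529 − 0.835)/(1 − 0.529×0.835) = −0.306/0.558285 = −0.54811; |u| = 0.54811c.
γ for this relative speed: γ = 1/√(1 − 0.300425) = 1.1956.
Ship A's interval is proper; time dilation gives Δt_B = γΔτ = 1.1956 × 358 years = 428.0 years.

428.0 years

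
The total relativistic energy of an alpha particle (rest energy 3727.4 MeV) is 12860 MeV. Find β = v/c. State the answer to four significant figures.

0.9571

Total energy E = γmc² gives γ = 12860/3727.4 = 3.4501.
Hence β = √(1 − 1/γ²) = √(1 − 0.0840111) = √0.9159889 = 0.9571.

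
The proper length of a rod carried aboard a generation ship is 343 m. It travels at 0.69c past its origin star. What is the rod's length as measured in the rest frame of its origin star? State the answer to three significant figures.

248 m

With β = 0.69, γ = 1/√(1 − 0.69²) = 1/√0.5239 = 1.3816.
Length contraction: L = L₀/γ = 343/1.3816 = 248 m.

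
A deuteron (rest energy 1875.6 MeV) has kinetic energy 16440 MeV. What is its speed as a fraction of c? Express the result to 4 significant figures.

0.9947c

γ = 1 + K/(mc²) = 1 + 16440/1875.6 = 9.7652.
β = √(1 − 1/γ²) = √(1 − 0.0104867) = √0.9895133 = 0.9947.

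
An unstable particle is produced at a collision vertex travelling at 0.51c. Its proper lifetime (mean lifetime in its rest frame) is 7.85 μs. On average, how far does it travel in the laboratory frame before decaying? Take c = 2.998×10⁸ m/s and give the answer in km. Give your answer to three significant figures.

β² = 0.2601, so γ = 1/√0.7399 = 1.1626.
Lab-frame lifetime: Δt = γτ = 1.1626 × 7.85 μs = 9.1264 μs.
Distance: d = vΔt = 0.51 × 2.998×10⁸ m/s × 9.1264×10^-6 s = 1400 m = 1.40 km.

1.40 km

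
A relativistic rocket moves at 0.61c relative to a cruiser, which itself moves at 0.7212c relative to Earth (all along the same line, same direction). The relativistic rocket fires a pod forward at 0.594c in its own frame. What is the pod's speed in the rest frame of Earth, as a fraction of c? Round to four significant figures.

Compose velocities in two stages. Stage 1 (into S'): u₁ = (0.594+0.61)/(1+0.594×0.61) = 0.88377.
Stage 2 (into S): u = (0.88377+0.7212)/(1+0.88377×0.7212) = 0.98021, so the speed is 0.9802c.

0.9802c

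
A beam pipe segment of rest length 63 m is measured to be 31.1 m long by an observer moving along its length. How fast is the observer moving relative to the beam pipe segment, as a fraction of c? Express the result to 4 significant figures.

0.8697c

Length contraction gives γ = L₀/L = 63/31.1 = 2.0257.
β = √(1 − 1/γ²) = √0.756303 = 0.8697.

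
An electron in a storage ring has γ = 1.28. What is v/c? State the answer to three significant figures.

β = √(1 − 1/γ²) = √(1 − 1/1.6384) = √0.389648 = 0.624.

0.624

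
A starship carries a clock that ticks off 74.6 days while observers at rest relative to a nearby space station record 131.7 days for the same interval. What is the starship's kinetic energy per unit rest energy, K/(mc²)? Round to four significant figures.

From Δt = γΔτ: γ = 131.7/74.6 = 1.76542.
K/(mc²) = γ − 1 = 1.76542 − 1 = 0.7654.

0.7654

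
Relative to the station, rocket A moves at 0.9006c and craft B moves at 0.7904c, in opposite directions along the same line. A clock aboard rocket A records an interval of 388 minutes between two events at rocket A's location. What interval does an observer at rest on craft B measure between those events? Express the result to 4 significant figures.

2495 minutes

Transform rocket A's velocity into craft B's frame: (0.9006 + 0.7904)/(1 + 0.9006·0.7904) = 1.691/1.71183424, so the relative speed is 0.98783c.
At |u| = 0.98783c, γ = (1 − 0.975808)^(−1/2) = 6.4293.
Rocket A's interval is proper; time dilation gives Δt_B = γΔτ = 6.4293 × 388 minutes = 2495 minutes.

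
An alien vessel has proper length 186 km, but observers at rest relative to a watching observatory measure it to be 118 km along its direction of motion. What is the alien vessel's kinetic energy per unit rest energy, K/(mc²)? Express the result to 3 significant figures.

Length contraction gives γ = L₀/L = 186/118 = 1.57627.
K/(mc²) = γ − 1 = 1.57627 − 1 = 0.576.

0.576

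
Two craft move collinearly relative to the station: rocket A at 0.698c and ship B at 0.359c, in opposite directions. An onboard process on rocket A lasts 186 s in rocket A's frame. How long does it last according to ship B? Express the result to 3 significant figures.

Speed of rocket A in ship B's frame: u = (v_A + v_B)/(1 + v_A v_B/c²) = (0.698 + 0.359)/(1 + 0.698×0.359) = 1.057/1.250582 = 0.84521; |u| = 0.84521c.
γ for this relative speed: γ = 1/√(1 − 0.71438) = 1.8711.
The clock on rocket A records proper time, so ship B measures Δt = γΔτ = 1.8711 × 186 = 348 s.

348 s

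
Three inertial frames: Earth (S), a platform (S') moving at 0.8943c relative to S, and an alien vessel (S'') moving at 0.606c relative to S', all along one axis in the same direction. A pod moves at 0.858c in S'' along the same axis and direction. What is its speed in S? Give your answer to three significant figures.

0.998c

First combine the pod and alien vessel (S''→S'): u₁ = (0.858 + 0.606)/(1 + 0.858×0.606) = 1.464/1.519948 = 0.96319.
Then combine with the platform (S'→S): u = (0.96319 + 0.8943)/(1 + 0.96319×0.8943) = 1.85749/1.861380817 = 0.99791.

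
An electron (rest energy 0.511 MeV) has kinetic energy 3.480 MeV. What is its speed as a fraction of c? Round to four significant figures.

K = (γ−1)mc², so γ = 1 + 3.480/0.511 = 7.8102.
Then v/c = √(1 − γ⁻²) = √(1 − 0.0163937) = √0.9836063 = 0.9918.

0.9918c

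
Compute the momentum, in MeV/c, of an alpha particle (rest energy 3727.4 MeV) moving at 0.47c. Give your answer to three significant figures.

1980 MeV/c

Lorentz factor: γ = (1 − 0.2209)^(−1/2) = 1.1329.
Momentum: p = γβ·mc = 1.1329 × 0.47 × 3727.4 MeV/c = 1980 MeV/c.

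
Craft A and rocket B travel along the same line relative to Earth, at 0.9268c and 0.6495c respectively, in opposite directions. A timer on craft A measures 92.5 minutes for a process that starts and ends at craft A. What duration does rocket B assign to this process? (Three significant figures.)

519 minutes

The velocity of craft A relative to rocket B is (0.9268 + 0.6495)c / (1 + 0.9268×0.6495) = 0.98398c; relative speed 0.98398c.
γ for this relative speed: γ = 1/√(1 − 0.968217) = 5.6092.
The clock on craft A records proper time, so rocket B measures Δt = γΔτ = 5.6092 × 92.5 = 519 minutes.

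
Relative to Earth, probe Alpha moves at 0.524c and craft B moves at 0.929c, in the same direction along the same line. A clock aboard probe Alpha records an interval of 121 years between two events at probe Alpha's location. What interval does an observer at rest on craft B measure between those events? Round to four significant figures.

197.0 years

Transform probe Alpha's velocity into craft B's frame: (0.524 − 0.929)/(1 − 0.524·0.929) = −0.405/0.513204, so the relative speed is 0.78916c.
At |u| = 0.78916c, γ = (1 − 0.622774)^(−1/2) = 1.6282.
The clock on probe Alpha records proper time, so craft B measures Δt = γΔτ = 1.6282 × 121 = 197.0 years.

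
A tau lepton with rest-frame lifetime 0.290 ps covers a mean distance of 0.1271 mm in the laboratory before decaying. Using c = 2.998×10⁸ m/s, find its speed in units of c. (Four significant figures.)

d = βγcτ ⇒ βγ = d/(cτ) = 1.271×10^-4 m / (8.6942×10^-5 m) = 1.4619.
β = (βγ)/√(1+(βγ)²) = 1.4619/√3.13715 = 0.8254.

0.8254c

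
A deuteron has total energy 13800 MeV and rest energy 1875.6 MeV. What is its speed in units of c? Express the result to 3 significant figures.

Total energy E = γmc² gives γ = 13800/1875.6 = 7.3576.
Hence β = √(1 − 1/γ²) = √(1 − 0.0184726) = √0.9815274 = 0.991.

0.991c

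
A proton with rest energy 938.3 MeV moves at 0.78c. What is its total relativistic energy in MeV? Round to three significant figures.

1500 MeV

With β = 0.78, γ = 1/√(1 − 0.78²) = 1/√0.3916 = 1.598.
Total energy: E = γmc² = 1.598 × 938.3 MeV = 1500 MeV.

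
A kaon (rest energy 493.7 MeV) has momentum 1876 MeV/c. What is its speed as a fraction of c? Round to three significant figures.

0.967c

pc/(mc²) = 1876/493.7 = 3.7999 = βγ = β/√(1−β²).
So β² = x²/(1 + x²) with x = 3.7999: x² = 14.4392, β² = 14.4392/15.4392 = 0.93523, β = 0.967.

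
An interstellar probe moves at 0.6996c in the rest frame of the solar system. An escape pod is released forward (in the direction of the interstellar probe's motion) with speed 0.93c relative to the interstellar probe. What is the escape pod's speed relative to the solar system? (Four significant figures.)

In units of c, u = (u' + v)/(1 + u'v) with u' = 0.93 and v = 0.6996.
Numerator: 0.93 + 0.6996 = 1.6296. Denominator: 1 + (0.93)(0.6996) = 1.650628.
u = 1.6296/1.650628 = 0.98726, so the speed is 0.9873c.

0.9873c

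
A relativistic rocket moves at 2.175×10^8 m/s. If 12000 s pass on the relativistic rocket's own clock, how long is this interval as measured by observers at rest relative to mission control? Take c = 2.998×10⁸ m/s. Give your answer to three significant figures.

17400 s

β = v/c = (2.175×10^8 m/s)/(2.998×10⁸ m/s) = 0.725484.
With β = 0.725484, γ = 1/√(1 − 0.725484²) = 1/√0.473673 = 1.453.
Time dilation: Δt = γ·Δτ = 1.453 × 12000 = 17400 s.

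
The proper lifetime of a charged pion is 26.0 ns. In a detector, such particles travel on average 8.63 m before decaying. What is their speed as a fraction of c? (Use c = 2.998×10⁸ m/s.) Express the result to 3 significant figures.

d = βγcτ ⇒ βγ = d/(cτ) = 8.630 m / (7.7948 m) = 1.1071.
β = (βγ)/√(1+(βγ)²) = 1.1071/√2.22567 = 0.742.

0.742c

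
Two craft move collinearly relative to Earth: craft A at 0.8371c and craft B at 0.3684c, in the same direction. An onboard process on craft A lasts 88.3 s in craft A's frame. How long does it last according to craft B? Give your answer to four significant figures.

120.1 s

Speed of craft A in craft B's frame: u = (v_A − v_B)/(1 − v_A v_B/c²) = (0.8371 − 0.3684)/(1 − 0.8371×0.3684) = 0.4687/0.69161236 = 0.67769; |u| = 0.67769c.
At |u| = 0.67769c, γ = (1 − 0.459264)^(−1/2) = 1.3599.
The clock on craft A records proper time, so craft B measures Δt = γΔτ = 1.3599 × 88.3 = 120.1 s.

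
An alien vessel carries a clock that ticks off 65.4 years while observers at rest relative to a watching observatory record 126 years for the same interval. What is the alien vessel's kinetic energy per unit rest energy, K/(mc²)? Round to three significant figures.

γ = Δt/Δτ = 126/65.4 = 1.92661.
Since K = (γ−1)mc², K/(mc²) = 1.92661 − 1 = 0.927.

0.927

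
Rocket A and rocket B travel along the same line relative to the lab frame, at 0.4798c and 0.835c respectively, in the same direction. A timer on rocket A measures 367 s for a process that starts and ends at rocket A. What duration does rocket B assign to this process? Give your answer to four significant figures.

455.6 s

Speed of rocket A in rocket B's frame: u = (v_A − v_B)/(1 − v_A v_B/c²) = (0.4798 − 0.835)/(1 − 0.4798×0.835) = −0.3552/0.599367 = −0.59263; |u| = 0.59263c.
γ for this relative speed: γ = 1/√(1 − 0.35121) = 1.2415.
The clock on rocket A records proper time, so rocket B measures Δt = γΔτ = 1.2415 × 367 = 455.6 s.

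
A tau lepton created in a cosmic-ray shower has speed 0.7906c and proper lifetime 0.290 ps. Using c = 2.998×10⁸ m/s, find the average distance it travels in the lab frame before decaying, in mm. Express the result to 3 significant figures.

With β = 0.7906, γ = 1/√(1 − 0.7906²) = 1/√0.37495164 = 1.6331.
Lab-frame lifetime: Δt = γτ = 1.6331 × 0.290 ps = 0.4736 ps.
Distance: d = vΔt = 0.7906 × 2.998×10⁸ m/s × 4.7360×10^-13 s = 1.12×10^-4 m = 0.112 mm.

0.112 mm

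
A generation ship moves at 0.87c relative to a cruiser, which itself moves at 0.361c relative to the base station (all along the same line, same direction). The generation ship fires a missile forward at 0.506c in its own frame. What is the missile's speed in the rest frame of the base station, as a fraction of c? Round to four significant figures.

Compose velocities in two stages. Stage 1 (into S'): u₁ = (0.506+0.87)/(1+0.506×0.87) = 0.95541.
Stage 2 (into S): u = (0.95541+0.361)/(1+0.95541×0.361) = 0.97881, so the speed is 0.9788c.

0.9788c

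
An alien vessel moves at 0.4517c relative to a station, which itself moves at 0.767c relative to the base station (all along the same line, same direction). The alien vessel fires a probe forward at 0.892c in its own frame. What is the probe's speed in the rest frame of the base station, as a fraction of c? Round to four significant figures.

Apply u = (u'+v)/(1+u'v) twice. Probe in the station frame: (0.892+0.4517)/(1+0.892·0.4517) = 1.3437/1.4029164 = 0.95779c.
That velocity, transformed to the rest frame of the base station: (0.95779+0.767)/(1+0.95779·0.767) = 1.72479/1.73462493 = 0.99433c.

0.9943c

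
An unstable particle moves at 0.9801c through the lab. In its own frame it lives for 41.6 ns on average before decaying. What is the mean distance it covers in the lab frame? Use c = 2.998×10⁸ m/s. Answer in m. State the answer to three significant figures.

γ = 1/√(1 − β²) = 1/√(1 − 0.96059601) = 1/√0.03940399 = 1/0.198504 = 5.0377.
Lab-frame lifetime: Δt = γτ = 5.0377 × 41.6 ns = 209.57 ns.
Distance: d = vΔt = 0.9801 × 2.998×10⁸ m/s × 2.0957×10^-7 s = 61.6 m.

61.6 m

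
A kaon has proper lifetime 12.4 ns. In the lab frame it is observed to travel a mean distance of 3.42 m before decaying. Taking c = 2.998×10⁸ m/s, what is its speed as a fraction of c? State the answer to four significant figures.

0.6770c

Let x = d/(cτ) = 3.420 m / (2.998×10⁸ m/s × 1.240×10^-8 s) = 0.91997. Since d = βγcτ, x = βγ = β/√(1−β²).
Solving: β² = x²/(1+x²) = 0.846345/1.846345 = 0.458389, so β = 0.6770.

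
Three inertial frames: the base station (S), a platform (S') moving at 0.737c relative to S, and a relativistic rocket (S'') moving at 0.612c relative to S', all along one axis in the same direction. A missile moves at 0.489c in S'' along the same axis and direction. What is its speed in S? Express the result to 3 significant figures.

0.975c

First combine the missile and relativistic rocket (S''→S'): u₁ = (0.489 + 0.612)/(1 + 0.489×0.612) = 1.101/1.299268 = 0.8474.
Then combine with the platform (S'→S): u = (0.8474 + 0.737)/(1 + 0.8474×0.737) = 1.5844/1.6245338 = 0.9753.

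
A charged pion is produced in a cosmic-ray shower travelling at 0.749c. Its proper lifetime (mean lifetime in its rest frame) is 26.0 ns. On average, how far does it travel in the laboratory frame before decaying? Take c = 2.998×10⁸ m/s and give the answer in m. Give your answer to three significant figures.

With β = 0.749, γ = 1/√(1 − 0.749²) = 1/√0.438999 = 1.5093.
Lab-frame lifetime: Δt = γτ = 1.5093 × 26.0 ns = 39.242 ns.
Distance: d = vΔt = 0.749 × 2.998×10⁸ m/s × 3.9242×10^-8 s = 8.81 m.

8.81 m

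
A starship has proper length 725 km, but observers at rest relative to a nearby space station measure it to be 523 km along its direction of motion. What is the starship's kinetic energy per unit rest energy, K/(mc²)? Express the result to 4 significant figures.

0.3862

From L = L₀/γ: γ = 725/523 = 1.38623.
K/(mc²) = γ − 1 = 1.38623 − 1 = 0.3862.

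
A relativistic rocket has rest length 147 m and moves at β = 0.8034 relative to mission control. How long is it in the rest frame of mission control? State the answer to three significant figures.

87.5 m

γ = 1/√(1 − β²) = 1/√(1 − 0.64545156) = 1/√0.35454844 = 1/0.59544 = 1.6794.
Along the direction of motion the measured length is L₀/γ = 147/1.6794 = 87.5 m.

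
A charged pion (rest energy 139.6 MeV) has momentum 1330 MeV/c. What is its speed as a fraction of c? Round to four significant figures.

0.9945c

βγ = pc/(mc²) = 1330/139.6 = 9.5272.
Since γ² = 1 + (βγ)² = 91.7675, γ = √91.7675 = 9.57954, and β = (βγ)/γ = 9.5272/9.57954 = 0.9945.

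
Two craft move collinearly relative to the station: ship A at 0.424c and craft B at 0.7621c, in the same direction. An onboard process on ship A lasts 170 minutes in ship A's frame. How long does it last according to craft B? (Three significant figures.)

196 minutes

Speed of ship A in craft B's frame: u = (v_A − v_B)/(1 − v_A v_B/c²) = (0.424 − 0.7621)/(1 − 0.424×0.7621) = −0.3381/0.6768696 = −0.49951; |u| = 0.49951c.
γ for this relative speed: γ = 1/√(1 − 0.24951) = 1.1543.
The clock on ship A records proper time, so craft B measures Δt = γΔτ = 1.1543 × 170 = 196 minutes.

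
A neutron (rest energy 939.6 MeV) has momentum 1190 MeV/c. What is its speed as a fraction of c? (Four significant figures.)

βγ = pc/(mc²) = 1190/939.6 = 1.2665.
Since γ² = 1 + (βγ)² = 2.60402, γ = √2.60402 = 1.6137, and β = (βγ)/γ = 1.2665/1.6137 = 0.7848.

0.7848c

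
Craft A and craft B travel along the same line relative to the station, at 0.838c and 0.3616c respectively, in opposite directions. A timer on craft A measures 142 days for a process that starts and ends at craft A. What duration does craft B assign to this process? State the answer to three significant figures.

364 days

Speed of craft A in craft B's frame: u = (v_A + v_B)/(1 + v_A v_B/c²) = (0.838 + 0.3616)/(1 + 0.838×0.3616) = 1.1996/1.3030208 = 0.92063; |u| = 0.92063c.
At |u| = 0.92063c, γ = (1 − 0.84756)^(−1/2) = 2.5612.
The clock on craft A records proper time, so craft B measures Δt = γΔτ = 2.5612 × 142 = 364 days.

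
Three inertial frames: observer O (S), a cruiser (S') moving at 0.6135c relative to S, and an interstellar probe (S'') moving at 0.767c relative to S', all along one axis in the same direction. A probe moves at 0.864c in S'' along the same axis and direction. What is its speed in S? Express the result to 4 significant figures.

0.9954c

Compose velocities in two stages. Stage 1 (into S'): u₁ = (0.864+0.767)/(1+0.864×0.767) = 0.98094.
Stage 2 (into S): u = (0.98094+0.6135)/(1+0.98094×0.6135) = 0.9954, so the speed is 0.9954c.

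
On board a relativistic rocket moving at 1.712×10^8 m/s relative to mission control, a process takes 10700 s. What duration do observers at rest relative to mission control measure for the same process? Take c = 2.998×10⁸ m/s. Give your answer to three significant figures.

β = v/c = (1.712×10^8 m/s)/(2.998×10⁸ m/s) = 0.571047.
With β = 0.571047, γ = 1/√(1 − 0.571047²) = 1/√0.6739053 = 1.2181.
The onboard clock measures proper time, so the interval in the rest frame of mission control is dilated: Δt = γ·Δτ = 1.2181 × 10700 s = 13000 s.

13000 s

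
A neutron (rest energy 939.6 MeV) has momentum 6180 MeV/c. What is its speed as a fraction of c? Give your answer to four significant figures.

0.9886c

pc/(mc²) = 6180/939.6 = 6.5773 = βγ = β/√(1−β²).
So β² = x²/(1 + x²) with x = 6.5773: x² = 43.2609, β² = 43.2609/44.2609 = 0.977407, β = 0.9886.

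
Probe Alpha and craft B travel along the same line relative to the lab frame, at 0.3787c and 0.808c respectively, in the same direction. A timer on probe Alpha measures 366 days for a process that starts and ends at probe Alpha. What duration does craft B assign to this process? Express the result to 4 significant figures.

465.8 days

The velocity of probe Alpha relative to craft B is (0.3787 − 0.808)c / (1 − 0.3787×0.808) = −0.61858c; relative speed 0.61858c.
At |u| = 0.61858c, γ = (1 − 0.382641)^(−1/2) = 1.2727.
Probe Alpha's interval is proper; time dilation gives Δt_B = γΔτ = 1.2727 × 366 days = 465.8 days.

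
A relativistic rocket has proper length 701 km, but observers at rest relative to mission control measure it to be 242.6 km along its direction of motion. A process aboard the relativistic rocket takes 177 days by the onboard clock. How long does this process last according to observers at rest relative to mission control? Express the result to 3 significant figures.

511 days

γ = L₀/L = 701/242.6 = 2.88953.
The same γ dilates the second interval: 2.88953 × 177 days = 511 days.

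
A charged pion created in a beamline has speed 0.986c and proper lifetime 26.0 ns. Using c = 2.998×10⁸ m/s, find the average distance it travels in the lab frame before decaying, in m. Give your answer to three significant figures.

With β = 0.986, γ = 1/√(1 − 0.986²) = 1/√0.027804 = 5.9972.
Lab-frame lifetime: Δt = γτ = 5.9972 × 26.0 ns = 155.93 ns.
Distance: d = vΔt = 0.986 × 2.998×10⁸ m/s × 1.5593×10^-7 s = 46.1 m.

46.1 m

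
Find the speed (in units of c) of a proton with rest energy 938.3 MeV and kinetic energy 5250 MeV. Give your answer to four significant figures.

0.9884c

γ = 1 + K/(mc²) = 1 + 5250/938.3 = 6.5952.
β = √(1 − 1/γ²) = √(1 − 0.0229903) = √0.9770097 = 0.9884.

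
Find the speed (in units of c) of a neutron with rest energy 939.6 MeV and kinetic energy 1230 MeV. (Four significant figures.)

K = (γ−1)mc², so γ = 1 + 1230/939.6 = 2.3091.
Then v/c = √(1 − γ⁻²) = √(1 − 0.187549) = √0.812451 = 0.9014.

0.9014c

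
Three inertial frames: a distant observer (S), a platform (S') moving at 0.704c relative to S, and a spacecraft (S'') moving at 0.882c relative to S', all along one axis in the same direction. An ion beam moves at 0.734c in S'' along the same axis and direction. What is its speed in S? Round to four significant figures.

Apply u = (u'+v)/(1+u'v) twice. Ion beam in the platform frame: (0.734+0.882)/(1+0.734·0.882) = 1.616/1.647388 = 0.98095c.
That velocity, transformed to the rest frame of a distant observer: (0.98095+0.704)/(1+0.98095·0.704) = 1.68495/1.6905888 = 0.99666c.

0.9967c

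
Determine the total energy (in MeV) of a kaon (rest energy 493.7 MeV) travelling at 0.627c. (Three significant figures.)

634 MeV

With β = 0.627, γ = 1/√(1 − 0.627²) = 1/√0.606871 = 1.2837.
Total energy: E = γmc² = 1.2837 × 493.7 MeV = 634 MeV.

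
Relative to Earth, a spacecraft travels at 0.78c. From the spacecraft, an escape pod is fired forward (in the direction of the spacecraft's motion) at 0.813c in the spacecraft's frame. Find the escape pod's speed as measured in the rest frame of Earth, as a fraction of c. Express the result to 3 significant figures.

In units of c, u = (u' + v)/(1 + u'v) with u' = 0.813 and v = 0.78.
Numerator: 0.813 + 0.78 = 1.593. Denominator: 1 + (0.813)(0.78) = 1.63414.
u = 1.593/1.63414 = 0.97482, so the speed is 0.975c.

0.975c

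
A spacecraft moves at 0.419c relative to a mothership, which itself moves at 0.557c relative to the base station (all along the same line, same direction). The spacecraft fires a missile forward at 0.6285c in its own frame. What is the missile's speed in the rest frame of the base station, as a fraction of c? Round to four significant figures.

0.9482c

First combine the missile and spacecraft (S''→S'): u₁ = (0.6285 + 0.419)/(1 + 0.6285×0.419) = 1.0475/1.2633415 = 0.82915.
Then combine with the mothership (S'→S): u = (0.82915 + 0.557)/(1 + 0.82915×0.557) = 1.38615/1.46183655 = 0.94823.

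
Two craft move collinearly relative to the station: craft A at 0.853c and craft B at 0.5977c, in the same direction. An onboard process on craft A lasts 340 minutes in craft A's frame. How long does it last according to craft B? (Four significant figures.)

The velocity of craft A relative to craft B is (0.853 − 0.5977)c / (1 − 0.853×0.5977) = 0.52085c; relative speed 0.52085c.
At |u| = 0.52085c, γ = (1 − 0.271285)^(−1/2) = 1.1714.
The clock on craft A records proper time, so craft B measures Δt = γΔτ = 1.1714 × 340 = 398.3 minutes.

398.3 minutes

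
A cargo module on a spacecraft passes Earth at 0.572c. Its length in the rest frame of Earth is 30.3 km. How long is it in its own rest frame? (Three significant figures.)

With β = 0.572, γ = 1/√(1 − 0.572²) = 1/√0.672816 = 1.2191.
Proper length: L₀ = γ·L = 1.2191 × 30.3 = 36.9 km.

36.9 km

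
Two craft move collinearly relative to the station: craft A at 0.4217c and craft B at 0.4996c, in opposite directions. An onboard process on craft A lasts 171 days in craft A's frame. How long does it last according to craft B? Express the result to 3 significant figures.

Transform craft A's velocity into craft B's frame: (0.4217 + 0.4996)/(1 + 0.4217·0.4996) = 0.9213/1.21068132, so the relative speed is 0.76098c.
γ for this relative speed: γ = 1/√(1 − 0.579091) = 1.5414.
Craft A's interval is proper; time dilation gives Δt_B = γΔτ = 1.5414 × 171 days = 264 days.

264 days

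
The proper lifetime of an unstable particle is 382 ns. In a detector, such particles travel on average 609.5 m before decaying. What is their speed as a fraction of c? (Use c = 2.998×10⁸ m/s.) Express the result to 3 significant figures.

0.983c

Lab distance = (lab lifetime)·v = γτ·βc, so βγ = d/(cτ) = 609.5/(2.998×10⁸ × 3.820×10^-7) = 5.322.
With βγ = 5.322: γ² = 1 + (βγ)² = 29.3237, and β = (βγ)/γ = 5.322/5.41514 = 0.983.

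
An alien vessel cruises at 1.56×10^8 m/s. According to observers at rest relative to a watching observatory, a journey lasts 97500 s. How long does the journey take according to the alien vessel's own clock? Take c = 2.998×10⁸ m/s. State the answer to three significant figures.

83300 s

β = v/c = (1.56×10^8 m/s)/(2.998×10⁸ m/s) = 0.520347.
With β = 0.520347, γ = 1/√(1 − 0.520347²) = 1/√0.729239 = 1.171.
The alien vessel's clock runs slow as seen from a watching observatory, so Δτ = Δt/γ = 97500/1.171 = 83300 s.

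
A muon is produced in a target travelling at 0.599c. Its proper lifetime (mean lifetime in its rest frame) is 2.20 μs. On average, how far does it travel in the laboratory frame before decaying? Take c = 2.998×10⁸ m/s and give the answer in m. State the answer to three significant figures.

γ = 1/√(1 − β²) = 1/√(1 − 0.358801) = 1/√0.641199 = 1/0.800749 = 1.2488.
Lab-frame lifetime: Δt = γτ = 1.2488 × 2.20 μs = 2.7474 μs.
Distance: d = vΔt = 0.599 × 2.998×10⁸ m/s × 2.7474×10^-6 s = 493 m.

493 m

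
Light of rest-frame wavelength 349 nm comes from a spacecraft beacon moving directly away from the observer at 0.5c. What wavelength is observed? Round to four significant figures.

604.5 nm

Relativistic Doppler for wavelength: λ_obs = λ_src · √((1+β)/(1−β)).
With β = 0.5: factor = √(1.5/0.5) = 1.7321.
λ_obs = 349 × 1.7321 = 604.5 nm.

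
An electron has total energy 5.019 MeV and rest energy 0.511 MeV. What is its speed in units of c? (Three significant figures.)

γ = E/(mc²) = 5.019/0.511 = 9.8219.
β = √(1 − 1/γ²) = √(1 − 0.0103659) = √0.9896341 = 0.995.

0.995c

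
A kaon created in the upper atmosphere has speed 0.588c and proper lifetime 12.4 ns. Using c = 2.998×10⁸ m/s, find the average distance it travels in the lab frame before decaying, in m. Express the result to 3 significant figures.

γ = 1/√(1 − β²) = 1/√(1 − 0.345744) = 1/√0.654256 = 1/0.808861 = 1.2363.
Lab-frame lifetime: Δt = γτ = 1.2363 × 12.4 ns = 15.33 ns.
Distance: d = vΔt = 0.588 × 2.998×10⁸ m/s × 1.5330×10^-8 s = 2.70 m.

2.70 m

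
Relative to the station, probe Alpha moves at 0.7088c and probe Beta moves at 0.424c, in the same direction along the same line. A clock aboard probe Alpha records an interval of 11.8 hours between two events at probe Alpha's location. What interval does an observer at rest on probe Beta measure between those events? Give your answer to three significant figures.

Speed of probe Alpha in probe Beta's frame: u = (v_A − v_B)/(1 − v_A v_B/c²) = (0.7088 − 0.424)/(1 − 0.7088×0.424) = 0.2848/0.6994688 = 0.40717; |u| = 0.40717c.
At |u| = 0.40717c, γ = (1 − 0.165787)^(−1/2) = 1.0949.
Probe Alpha's interval is proper; time dilation gives Δt_B = γΔτ = 1.0949 × 11.8 hours = 12.9 hours.

12.9 hours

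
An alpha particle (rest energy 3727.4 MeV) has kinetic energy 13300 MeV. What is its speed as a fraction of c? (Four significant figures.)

γ = 1 + K/(mc²) = 1 + 13300/3727.4 = 4.5682.
β = √(1 − 1/γ²) = √(1 − 0.0479192) = √0.9520808 = 0.9757.

0.9757c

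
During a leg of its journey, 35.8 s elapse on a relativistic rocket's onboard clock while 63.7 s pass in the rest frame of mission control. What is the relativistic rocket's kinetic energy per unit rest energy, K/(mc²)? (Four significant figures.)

From Δt = γΔτ: γ = 63.7/35.8 = 1.77933.
Since K = (γ−1)mc², K/(mc²) = 1.77933 − 1 = 0.7793.

0.7793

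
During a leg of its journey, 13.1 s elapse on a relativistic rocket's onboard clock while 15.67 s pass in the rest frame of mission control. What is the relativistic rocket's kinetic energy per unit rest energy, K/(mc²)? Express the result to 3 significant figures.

γ = Δt/Δτ = 15.67/13.1 = 1.19618.
K/(mc²) = γ − 1 = 1.19618 − 1 = 0.196.

0.196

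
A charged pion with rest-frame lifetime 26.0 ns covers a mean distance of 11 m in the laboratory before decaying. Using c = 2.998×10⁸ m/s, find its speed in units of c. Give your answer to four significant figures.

d = βγcτ ⇒ βγ = d/(cτ) = 11.00 m / (7.7948 m) = 1.4112.
β = (βγ)/√(1+(βγ)²) = 1.4112/√2.99149 = 0.8159.

0.8159c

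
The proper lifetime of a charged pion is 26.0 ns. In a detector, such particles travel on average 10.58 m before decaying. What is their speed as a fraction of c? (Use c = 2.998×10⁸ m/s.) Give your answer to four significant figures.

Lab distance = (lab lifetime)·v = γτ·βc, so βγ = d/(cτ) = 10.58/(2.998×10⁸ × 2.600×10^-8) = 1.3573.
With βγ = 1.3573: γ² = 1 + (βγ)² = 2.84226, and β = (βγ)/γ = 1.3573/1.6859 = 0.8051.

0.8051c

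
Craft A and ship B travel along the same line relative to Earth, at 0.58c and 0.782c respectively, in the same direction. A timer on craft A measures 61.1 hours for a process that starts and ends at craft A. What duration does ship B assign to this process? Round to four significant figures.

65.76 hours

Transform craft A's velocity into ship B's frame: (0.58 − 0.782)/(1 − 0.58·0.782) = −0.202/0.54644, so the relative speed is 0.36967c.
At |u| = 0.36967c, γ = (1 − 0.136656)^(−1/2) = 1.0762.
Craft A's interval is proper; time dilation gives Δt_B = γΔτ = 1.0762 × 61.1 hours = 65.76 hours.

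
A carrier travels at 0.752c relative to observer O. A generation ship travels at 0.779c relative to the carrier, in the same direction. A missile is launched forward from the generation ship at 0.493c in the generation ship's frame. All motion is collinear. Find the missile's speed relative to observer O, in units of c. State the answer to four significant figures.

First combine the missile and generation ship (S''→S'): u₁ = (0.493 + 0.779)/(1 + 0.493×0.779) = 1.272/1.384047 = 0.91904.
Then combine with the carrier (S'→S): u = (0.91904 + 0.752)/(1 + 0.91904×0.752) = 1.67104/1.69111808 = 0.98813.

0.9881c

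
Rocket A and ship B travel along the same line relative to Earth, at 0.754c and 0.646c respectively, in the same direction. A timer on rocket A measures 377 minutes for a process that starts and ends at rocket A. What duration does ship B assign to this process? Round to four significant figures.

385.6 minutes

Speed of rocket A in ship B's frame: u = (v_A − v_B)/(1 − v_A v_B/c²) = (0.754 − 0.646)/(1 − 0.754×0.646) = 0.108/0.512916 = 0.21056; |u| = 0.21056c.
At |u| = 0.21056c, γ = (1 − 0.0443355)^(−1/2) = 1.0229.
Rocket A's interval is proper; time dilation gives Δt_B = γΔτ = 1.0229 × 377 minutes = 385.6 minutes.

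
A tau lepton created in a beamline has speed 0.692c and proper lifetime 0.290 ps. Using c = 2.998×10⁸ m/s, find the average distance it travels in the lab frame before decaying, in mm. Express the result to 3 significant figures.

0.0833 mm

β² = 0.478864, so γ = 1/√0.521136 = 1.3852.
Lab-frame lifetime: Δt = γτ = 1.3852 × 0.290 ps = 0.40171 ps.
Distance: d = vΔt = 0.692 × 2.998×10⁸ m/s × 4.0171×10^-13 s = 8.33×10^-5 m = 0.0833 mm.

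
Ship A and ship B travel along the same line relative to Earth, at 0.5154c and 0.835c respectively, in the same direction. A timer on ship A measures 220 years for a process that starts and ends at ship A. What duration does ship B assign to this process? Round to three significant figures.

Speed of ship A in ship B's frame: u = (v_A − v_B)/(1 − v_A v_B/c²) = (0.5154 − 0.835)/(1 − 0.5154×0.835) = −0.3196/0.569641 = −0.56106; |u| = 0.56106c.
γ for this relative speed: γ = 1/√(1 − 0.314788) = 1.2081.
Ship A's interval is proper; time dilation gives Δt_B = γΔτ = 1.2081 × 220 years = 266 years.

266 years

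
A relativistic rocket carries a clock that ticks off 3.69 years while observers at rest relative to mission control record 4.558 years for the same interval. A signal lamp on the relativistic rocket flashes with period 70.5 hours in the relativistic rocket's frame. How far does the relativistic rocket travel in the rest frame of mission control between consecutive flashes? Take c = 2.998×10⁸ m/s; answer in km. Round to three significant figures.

γ = Δt/Δτ = 4.558/3.69 = 1.23523.
β = √(1 − 1/γ²) = 0.58703. Lab-frame period = γτ = 1.23523×70.5 hours = 87.084 hours. Distance = βc × γτ = 0.58703 × 2.998×10⁸ m/s × 313502.4 s = 5.5174×10^13 m = 5.52×10^10 km.

5.52×10^10 km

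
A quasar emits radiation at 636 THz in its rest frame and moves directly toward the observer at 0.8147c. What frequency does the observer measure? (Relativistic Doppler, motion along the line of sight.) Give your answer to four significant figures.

Relativistic Doppler (source moving toward): f_obs = f_src · √((1+β)/(1−β)).
With β = 0.8147: factor = √(1.8147/0.1853) = 3.1294.
f_obs = 636 × 3.1294 = 1990 THz.

1990 THz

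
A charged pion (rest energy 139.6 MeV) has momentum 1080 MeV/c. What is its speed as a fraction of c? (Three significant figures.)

0.992c

pc/(mc²) = 1080/139.6 = 7.7364 = βγ = β/√(1−β²).
So β² = x²/(1 + x²) with x = 7.7364: x² = 59.8519, β² = 59.8519/60.8519 = 0.983567, β = 0.992.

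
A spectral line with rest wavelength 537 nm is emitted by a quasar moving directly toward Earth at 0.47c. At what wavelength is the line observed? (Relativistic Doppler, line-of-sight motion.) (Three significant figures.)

322 nm

Relativistic Doppler for wavelength: λ_obs = λ_src · √((1−β)/(1+β)).
With β = 0.47: factor = √(0.53/1.47) = 0.60045.
λ_obs = 537 × 0.60045 = 322 nm.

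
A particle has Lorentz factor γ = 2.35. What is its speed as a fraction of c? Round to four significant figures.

0.9049c

β = √(1 − 1/γ²) = √(1 − 1/5.5225) = √0.818923 = 0.9049.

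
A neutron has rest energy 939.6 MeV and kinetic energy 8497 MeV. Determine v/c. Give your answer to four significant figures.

γ = 1 + K/(mc²) = 1 + 8497/939.6 = 10.043.
β = √(1 − 1/γ²) = √(1 − 0.00991455) = √0.99008545 = 0.9950.

0.9950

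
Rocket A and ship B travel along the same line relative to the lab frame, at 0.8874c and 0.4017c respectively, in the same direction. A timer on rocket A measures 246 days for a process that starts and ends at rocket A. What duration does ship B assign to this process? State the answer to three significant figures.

375 days

Transform rocket A's velocity into ship B's frame: (0.8874 − 0.4017)/(1 − 0.8874·0.4017) = 0.4857/0.64353142, so the relative speed is 0.75474c.
At |u| = 0.75474c, γ = (1 − 0.569632)^(−1/2) = 1.5243.
Rocket A's interval is proper; time dilation gives Δt_B = γΔτ = 1.5243 × 246 days = 375 days.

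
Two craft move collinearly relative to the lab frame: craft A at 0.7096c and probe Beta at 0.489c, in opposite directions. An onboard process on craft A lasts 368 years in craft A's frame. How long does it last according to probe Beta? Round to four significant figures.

The velocity of craft A relative to probe Beta is (0.7096 + 0.489)c / (1 + 0.7096×0.489) = 0.88983c; relative speed 0.88983c.
At |u| = 0.88983c, γ = (1 − 0.791797)^(−1/2) = 2.1916.
The clock on craft A records proper time, so probe Beta measures Δt = γΔτ = 2.1916 × 368 = 806.5 years.

806.5 years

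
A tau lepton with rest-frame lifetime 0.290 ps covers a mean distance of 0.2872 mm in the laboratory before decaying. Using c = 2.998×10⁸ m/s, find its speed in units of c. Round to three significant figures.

Let x = d/(cτ) = 2.872×10^-4 m / (2.998×10⁸ m/s × 2.900×10^-13 s) = 3.3034. Since d = βγcτ, x = βγ = β/√(1−β²).
Solving: β² = x²/(1+x²) = 10.9125/11.9125 = 0.916055, so β = 0.957.

0.957c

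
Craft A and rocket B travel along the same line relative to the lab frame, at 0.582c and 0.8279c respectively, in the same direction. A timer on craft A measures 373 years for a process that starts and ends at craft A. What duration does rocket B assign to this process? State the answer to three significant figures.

Speed of craft A in rocket B's frame: u = (v_A − v_B)/(1 − v_A v_B/c²) = (0.582 − 0.8279)/(1 − 0.582×0.8279) = −0.2459/0.5181622 = −0.47456; |u| = 0.47456c.
γ for this relative speed: γ = 1/√(1 − 0.225207) = 1.1361.
Craft A's interval is proper; time dilation gives Δt_B = γΔτ = 1.1361 × 373 years = 424 years.

424 years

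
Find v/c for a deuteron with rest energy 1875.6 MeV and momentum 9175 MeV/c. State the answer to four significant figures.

0.9797

βγ = pc/(mc²) = 9175/1875.6 = 4.8918.
Since γ² = 1 + (βγ)² = 24.9297, γ = √24.9297 = 4.99297, and β = (βγ)/γ = 4.8918/4.99297 = 0.9797.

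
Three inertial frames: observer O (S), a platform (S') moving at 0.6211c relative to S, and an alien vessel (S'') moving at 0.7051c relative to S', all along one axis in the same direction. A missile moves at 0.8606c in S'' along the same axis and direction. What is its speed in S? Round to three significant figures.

First combine the missile and alien vessel (S''→S'): u₁ = (0.8606 + 0.7051)/(1 + 0.8606×0.7051) = 1.5657/1.60680906 = 0.97442.
Then combine with the platform (S'→S): u = (0.97442 + 0.6211)/(1 + 0.97442×0.6211) = 1.59552/1.605212262 = 0.99396.

0.994c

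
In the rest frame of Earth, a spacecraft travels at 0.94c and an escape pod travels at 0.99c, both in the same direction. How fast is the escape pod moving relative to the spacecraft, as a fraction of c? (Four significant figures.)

0.7205c

Transform to the spacecraft's frame: u' = (u − v)/(1 − uv/c²).
u' = (0.99 − 0.94)/(1 − 0.99×0.94) = 0.05/0.0694 = 0.72046.
Speed in the spacecraft's frame: 0.7205c (in the same direction).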